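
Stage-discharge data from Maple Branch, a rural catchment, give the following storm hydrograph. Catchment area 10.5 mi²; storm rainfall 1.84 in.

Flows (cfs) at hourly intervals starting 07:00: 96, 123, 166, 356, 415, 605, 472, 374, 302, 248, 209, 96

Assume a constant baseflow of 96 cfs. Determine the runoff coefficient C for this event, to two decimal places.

ΣQ_DR = 2310 cfs; V = ΣQ_DR·Δt = 8.316 × 10^6 ft³.
Runoff depth d = V / A = 0.3409 in.
C = d / P = 0.3409 / 1.84 = 0.19.

C ≈ 0.19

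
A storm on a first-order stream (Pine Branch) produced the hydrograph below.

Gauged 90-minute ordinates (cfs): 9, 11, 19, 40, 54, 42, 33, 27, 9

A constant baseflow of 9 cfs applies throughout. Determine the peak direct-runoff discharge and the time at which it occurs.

Q_p = 45.0 cfs at t = 6 h

Subtracting baseflow gives direct-runoff ordinates: 0.0, 2.0, 10.0, 31.0, 45.0, 33.0, 24.0, 18.0, 0.0 cfs.
The maximum is 45.0 cfs, occurring at the reading for t = 6 h.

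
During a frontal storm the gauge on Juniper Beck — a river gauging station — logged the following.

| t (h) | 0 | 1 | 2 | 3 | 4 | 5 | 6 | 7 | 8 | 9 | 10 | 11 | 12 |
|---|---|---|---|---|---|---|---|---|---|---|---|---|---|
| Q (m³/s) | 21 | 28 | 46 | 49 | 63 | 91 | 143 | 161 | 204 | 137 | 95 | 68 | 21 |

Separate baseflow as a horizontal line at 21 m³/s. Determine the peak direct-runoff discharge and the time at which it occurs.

Subtracting baseflow gives direct-runoff ordinates: 0.0, 7.0, 25.0, 28.0, 42.0, 70.0, 122.0, 140.0, 183.0, 116.0, 74.0, 47.0, 0.0 m³/s.
The maximum is 183.0 m³/s, occurring at the reading for t = 8 h.

Q_p = 183.0 m³/s at t = 8 h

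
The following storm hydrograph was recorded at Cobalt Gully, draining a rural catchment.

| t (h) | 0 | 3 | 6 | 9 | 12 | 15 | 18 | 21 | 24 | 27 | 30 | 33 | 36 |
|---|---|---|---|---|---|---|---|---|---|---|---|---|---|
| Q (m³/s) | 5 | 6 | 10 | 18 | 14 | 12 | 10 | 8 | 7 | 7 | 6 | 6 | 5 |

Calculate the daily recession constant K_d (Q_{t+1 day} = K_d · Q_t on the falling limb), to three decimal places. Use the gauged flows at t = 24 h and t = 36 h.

Between t = 24 h and t = 36 h the flow falls from 7 to 5 m³/s over 4×3 h = 12 h.
Per-interval ratio K = (5/7)^(1/4) = 0.9193; K_d = K^(24/3) = 0.510.

K_d ≈ 0.510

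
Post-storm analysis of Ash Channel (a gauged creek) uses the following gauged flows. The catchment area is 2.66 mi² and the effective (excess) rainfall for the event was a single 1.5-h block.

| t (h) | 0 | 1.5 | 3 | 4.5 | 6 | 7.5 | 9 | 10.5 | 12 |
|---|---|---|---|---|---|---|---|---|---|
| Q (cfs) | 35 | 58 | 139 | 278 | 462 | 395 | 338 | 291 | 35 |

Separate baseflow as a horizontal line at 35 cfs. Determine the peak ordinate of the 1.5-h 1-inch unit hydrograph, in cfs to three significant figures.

U_p ≈ 285 cfs

Direct runoff: 0.0, 23.0, 104.0, 243.0, 427.0, 360.0, 303.0, 256.0, 0.0 cfs; ΣQ_DR = 1716 cfs, peak = 427.0 cfs.
Runoff depth d = ΣQ_DR·Δt / A = 1716 × 5400 / (2.66 mi²) = 1.499 in.
The 1-inch UH is the DRH scaled by (1 in)/d, so U_p = 427.0 × 1/1.499 = 285 cfs.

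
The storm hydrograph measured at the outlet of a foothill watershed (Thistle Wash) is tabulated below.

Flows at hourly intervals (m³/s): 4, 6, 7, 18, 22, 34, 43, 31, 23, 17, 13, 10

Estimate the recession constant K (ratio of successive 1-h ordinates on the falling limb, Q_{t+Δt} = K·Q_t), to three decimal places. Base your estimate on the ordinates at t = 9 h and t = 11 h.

K ≈ 0.767

Using the recession-limb readings at t = 9 h and t = 11 h: Q falls from 17 to 10 m³/s over 2 intervals.
K = (Q₂/Q₁)^(1/2) = (10/17)^(1/2) = 0.767.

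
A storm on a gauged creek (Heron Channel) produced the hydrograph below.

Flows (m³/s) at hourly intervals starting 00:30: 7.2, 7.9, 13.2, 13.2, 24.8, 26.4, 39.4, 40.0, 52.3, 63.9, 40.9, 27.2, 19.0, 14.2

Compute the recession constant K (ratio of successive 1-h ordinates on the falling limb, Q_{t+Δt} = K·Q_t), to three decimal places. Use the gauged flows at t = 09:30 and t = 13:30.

Using the recession-limb readings at t = 09:30 and t = 13:30: Q falls from 63.9 to 14.2 m³/s over 4 intervals.
K = (Q₂/Q₁)^(1/4) = (14.2/63.9)^(1/4) = 0.687.

K ≈ 0.687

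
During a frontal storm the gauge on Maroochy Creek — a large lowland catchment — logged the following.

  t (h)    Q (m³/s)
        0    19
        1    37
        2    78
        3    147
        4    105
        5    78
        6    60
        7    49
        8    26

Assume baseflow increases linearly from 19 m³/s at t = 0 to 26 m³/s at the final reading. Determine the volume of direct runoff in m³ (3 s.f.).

Direct-runoff ordinates (Q − Q_b): 0.00, 17.12, 57.25, 125.38, 82.50, 54.62, 35.75, 23.88, 0.00 m³/s.
ΣQ_DR = 396.5 m³/s.
With Δt = 1 h = 3600 s, V = ΣQ_DR · Δt = 396.5 × 3600 = 1.43 × 10^6 m³.

V ≈ 1.43 × 10^6 m³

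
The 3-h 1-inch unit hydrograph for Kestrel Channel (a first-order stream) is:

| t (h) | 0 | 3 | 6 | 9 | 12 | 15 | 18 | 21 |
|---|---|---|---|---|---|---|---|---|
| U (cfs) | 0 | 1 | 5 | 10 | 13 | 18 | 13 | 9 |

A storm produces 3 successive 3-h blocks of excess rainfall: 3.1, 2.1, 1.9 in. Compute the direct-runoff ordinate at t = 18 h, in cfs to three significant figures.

Q ≈ 103 cfs

By discrete convolution, Q_j = Σ (P_i / 1 in) · U_{j−i}.
At t = 18 h (j=6): Q = (3.1/1)·13 + (2.1/1)·18 + (1.9/1)·13 = 103 cfs.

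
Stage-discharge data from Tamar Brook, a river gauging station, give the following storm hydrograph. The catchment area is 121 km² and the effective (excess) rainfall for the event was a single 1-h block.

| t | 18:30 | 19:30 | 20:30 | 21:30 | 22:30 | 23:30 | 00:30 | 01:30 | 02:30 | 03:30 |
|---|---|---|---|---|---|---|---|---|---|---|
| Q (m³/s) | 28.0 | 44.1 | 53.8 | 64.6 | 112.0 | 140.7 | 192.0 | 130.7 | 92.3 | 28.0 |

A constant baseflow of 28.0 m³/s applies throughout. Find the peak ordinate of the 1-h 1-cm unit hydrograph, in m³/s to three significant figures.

U_p ≈ 90.9 m³/s

Direct runoff: 0.0, 16.1, 25.8, 36.6, 84.0, 112.7, 164.0, 102.7, 64.3, 0.0 m³/s; ΣQ_DR = 606.2 m³/s, peak = 164.0 m³/s.
Runoff depth d = ΣQ_DR·Δt / A = 606.2 × 3600 / (121 km²) = 18.04 mm.
The 1-cm UH is the DRH scaled by (10 mm)/d, so U_p = 164.0 × 10/18.04 = 90.9 m³/s.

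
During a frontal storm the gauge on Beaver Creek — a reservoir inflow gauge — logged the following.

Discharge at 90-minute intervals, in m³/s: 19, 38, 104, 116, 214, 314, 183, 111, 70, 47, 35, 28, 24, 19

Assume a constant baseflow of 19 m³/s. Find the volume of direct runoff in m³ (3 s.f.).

Direct-runoff ordinates (Q − Q_b): 0.0, 19.0, 85.0, 97.0, 195.0, 295.0, 164.0, 92.0, 51.0, 28.0, 16.0, 9.0, 5.0, 0.0 m³/s.
ΣQ_DR = 1056 m³/s.
With Δt = 1.5 h = 5400 s, V = ΣQ_DR · Δt = 1056 × 5400 = 5.70 × 10^6 m³.

V ≈ 5.70 × 10^6 m³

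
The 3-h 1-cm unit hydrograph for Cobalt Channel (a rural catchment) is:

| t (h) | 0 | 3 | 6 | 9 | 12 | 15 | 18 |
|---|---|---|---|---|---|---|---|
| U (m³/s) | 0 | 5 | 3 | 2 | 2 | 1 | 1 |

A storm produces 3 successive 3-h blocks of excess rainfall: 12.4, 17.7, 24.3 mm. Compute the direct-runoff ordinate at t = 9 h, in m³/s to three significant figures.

Q ≈ 19.9 m³/s

By discrete convolution, Q_j = Σ (P_i / 10 mm) · U_{j−i}.
At t = 9 h (j=3): Q = (12.4/10)·2 + (17.7/10)·3 + (24.3/10)·5 = 19.9 m³/s.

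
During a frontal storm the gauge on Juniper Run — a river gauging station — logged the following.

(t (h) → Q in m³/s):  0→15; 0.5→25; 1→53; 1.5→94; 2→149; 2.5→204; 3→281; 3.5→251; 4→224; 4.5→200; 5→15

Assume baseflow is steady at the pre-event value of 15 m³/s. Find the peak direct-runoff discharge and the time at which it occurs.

Subtracting baseflow gives direct-runoff ordinates: 0.0, 10.0, 38.0, 79.0, 134.0, 189.0, 266.0, 236.0, 209.0, 185.0, 0.0 m³/s.
The maximum is 266.0 m³/s, occurring at the reading for t = 3 h.

Q_p = 266.0 m³/s at t = 3 h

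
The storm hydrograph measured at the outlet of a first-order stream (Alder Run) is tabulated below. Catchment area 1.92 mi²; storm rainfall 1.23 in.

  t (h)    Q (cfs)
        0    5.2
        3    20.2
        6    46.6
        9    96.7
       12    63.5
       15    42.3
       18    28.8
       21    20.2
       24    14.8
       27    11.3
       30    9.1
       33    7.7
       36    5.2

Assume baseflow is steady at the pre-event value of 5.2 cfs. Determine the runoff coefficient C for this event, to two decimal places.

C ≈ 0.60

ΣQ_DR = 304.0 cfs; V = ΣQ_DR·Δt = 3.283 × 10^6 ft³.
Runoff depth d = V / A = 0.7361 in.
C = d / P = 0.7361 / 1.23 = 0.60.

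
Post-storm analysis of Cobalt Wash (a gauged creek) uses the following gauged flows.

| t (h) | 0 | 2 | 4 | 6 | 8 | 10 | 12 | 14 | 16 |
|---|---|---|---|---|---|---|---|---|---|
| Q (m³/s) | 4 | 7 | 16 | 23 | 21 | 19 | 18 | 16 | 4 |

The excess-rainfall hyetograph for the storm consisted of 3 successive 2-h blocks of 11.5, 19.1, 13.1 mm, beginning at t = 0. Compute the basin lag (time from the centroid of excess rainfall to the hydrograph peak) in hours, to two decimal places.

Centroid of excess rainfall: t_c = Σ P_i·t̄_i / ΣP_i = 3.0732 h (block centres at 1, 3, 5 h).
Hydrograph peak occurs at t = 6 h, so basin lag t_L = 6 − 3.0732 = 2.93 h.

t_L ≈ 2.93 h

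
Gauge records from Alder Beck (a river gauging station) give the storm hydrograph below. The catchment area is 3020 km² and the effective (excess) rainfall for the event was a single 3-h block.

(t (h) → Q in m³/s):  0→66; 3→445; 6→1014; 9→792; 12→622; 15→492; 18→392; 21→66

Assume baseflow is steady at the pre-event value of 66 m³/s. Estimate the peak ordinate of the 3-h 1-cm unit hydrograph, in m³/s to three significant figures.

Direct runoff: 0.0, 379.0, 948.0, 726.0, 556.0, 426.0, 326.0, 0.0 m³/s; ΣQ_DR = 3361 m³/s, peak = 948.0 m³/s.
Runoff depth d = ΣQ_DR·Δt / A = 3361 × 10800 / (3020 km²) = 12.02 mm.
The 1-cm UH is the DRH scaled by (10 mm)/d, so U_p = 948.0 × 10/12.02 = 789 m³/s.

U_p ≈ 789 m³/s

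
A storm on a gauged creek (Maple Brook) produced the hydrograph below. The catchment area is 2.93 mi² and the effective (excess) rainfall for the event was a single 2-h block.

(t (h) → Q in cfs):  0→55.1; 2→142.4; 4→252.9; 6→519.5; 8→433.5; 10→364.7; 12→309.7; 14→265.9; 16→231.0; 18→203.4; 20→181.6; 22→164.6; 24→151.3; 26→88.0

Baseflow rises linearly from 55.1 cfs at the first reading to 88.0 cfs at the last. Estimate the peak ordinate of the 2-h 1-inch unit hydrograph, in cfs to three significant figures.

Direct runoff: 0.00, 84.77, 192.74, 456.81, 368.28, 296.95, 239.42, 193.08, 155.65, 125.52, 101.19, 81.66, 65.83, 0.00 cfs; ΣQ_DR = 2362 cfs, peak = 456.81 cfs.
Runoff depth d = ΣQ_DR·Δt / A = 2362 × 7200 / (2.93 mi²) = 2.498 in.
The 1-inch UH is the DRH scaled by (1 in)/d, so U_p = 456.81 × 1/2.498 = 183 cfs.

U_p ≈ 183 cfs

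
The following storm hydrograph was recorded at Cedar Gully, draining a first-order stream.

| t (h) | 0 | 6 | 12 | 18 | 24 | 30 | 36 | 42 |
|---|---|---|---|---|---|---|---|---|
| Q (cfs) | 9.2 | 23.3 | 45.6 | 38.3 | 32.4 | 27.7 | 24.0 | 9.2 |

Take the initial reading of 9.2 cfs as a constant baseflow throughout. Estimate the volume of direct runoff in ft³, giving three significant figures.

Direct-runoff ordinates (Q − Q_b): 0.0, 14.1, 36.4, 29.1, 23.2, 18.5, 14.8, 0.0 cfs.
ΣQ_DR = 136.1 cfs.
With Δt = 6 h = 21600 s, V = ΣQ_DR · Δt = 136.1 × 21600 = 2.94 × 10^6 ft³.

V ≈ 2.94 × 10^6 ft³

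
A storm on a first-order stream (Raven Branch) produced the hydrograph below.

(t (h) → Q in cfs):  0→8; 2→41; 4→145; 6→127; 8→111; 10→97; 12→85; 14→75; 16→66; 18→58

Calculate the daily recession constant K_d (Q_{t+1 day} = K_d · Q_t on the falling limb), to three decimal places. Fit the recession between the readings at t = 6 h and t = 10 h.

K_d ≈ 0.199

Between t = 6 h and t = 10 h the flow falls from 127 to 97 cfs over 2×2 h = 4 h.
Per-interval ratio K = (97/127)^(1/2) = 0.8739; K_d = K^(24/2) = 0.199.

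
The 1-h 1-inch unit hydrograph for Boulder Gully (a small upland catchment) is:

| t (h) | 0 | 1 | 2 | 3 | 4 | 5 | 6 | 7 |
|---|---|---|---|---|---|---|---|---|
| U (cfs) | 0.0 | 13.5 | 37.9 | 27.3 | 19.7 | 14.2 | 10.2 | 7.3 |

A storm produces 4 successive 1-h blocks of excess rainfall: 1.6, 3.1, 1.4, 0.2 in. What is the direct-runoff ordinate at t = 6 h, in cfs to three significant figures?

By discrete convolution, Q_j = Σ (P_i / 1 in) · U_{j−i}.
At t = 6 h (j=6): Q = (1.6/1)·10.2 + (3.1/1)·14.2 + (1.4/1)·19.7 + (0.2/1)·27.3 = 93.4 cfs.

Q ≈ 93.4 cfs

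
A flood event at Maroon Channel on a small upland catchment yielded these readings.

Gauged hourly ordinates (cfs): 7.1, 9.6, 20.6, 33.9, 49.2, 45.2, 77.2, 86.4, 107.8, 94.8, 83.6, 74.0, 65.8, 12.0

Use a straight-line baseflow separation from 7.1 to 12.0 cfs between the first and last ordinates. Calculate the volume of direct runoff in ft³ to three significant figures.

V ≈ 2.28 × 10^6 ft³

Direct-runoff ordinates (Q − Q_b): 0.00, 2.12, 12.75, 25.67, 40.59, 36.22, 67.84, 76.66, 97.68, 84.31, 72.73, 62.75, 54.18, 0.00 cfs.
ΣQ_DR = 633.5 cfs.
With Δt = 1 h = 3600 s, V = ΣQ_DR · Δt = 633.5 × 3600 = 2.28 × 10^6 ft³.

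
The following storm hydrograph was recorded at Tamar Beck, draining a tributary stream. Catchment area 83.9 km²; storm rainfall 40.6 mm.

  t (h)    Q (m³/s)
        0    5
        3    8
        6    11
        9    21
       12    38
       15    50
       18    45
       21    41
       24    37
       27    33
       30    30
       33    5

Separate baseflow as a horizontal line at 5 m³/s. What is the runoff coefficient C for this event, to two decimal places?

ΣQ_DR = 264.0 m³/s; V = ΣQ_DR·Δt = 2.851 × 10^6 m³.
Runoff depth d = V / A = 33.98 mm.
C = d / P = 33.98 / 40.6 = 0.84.

C ≈ 0.84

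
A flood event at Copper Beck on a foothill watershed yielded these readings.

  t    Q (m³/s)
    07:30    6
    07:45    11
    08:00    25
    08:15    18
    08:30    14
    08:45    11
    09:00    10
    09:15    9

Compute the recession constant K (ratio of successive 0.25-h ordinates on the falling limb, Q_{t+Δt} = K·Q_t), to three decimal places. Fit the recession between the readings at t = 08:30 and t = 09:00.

K ≈ 0.845

Using the recession-limb readings at t = 08:30 and t = 09:00: Q falls from 14 to 10 m³/s over 2 intervals.
K = (Q₂/Q₁)^(1/2) = (10/14)^(1/2) = 0.845.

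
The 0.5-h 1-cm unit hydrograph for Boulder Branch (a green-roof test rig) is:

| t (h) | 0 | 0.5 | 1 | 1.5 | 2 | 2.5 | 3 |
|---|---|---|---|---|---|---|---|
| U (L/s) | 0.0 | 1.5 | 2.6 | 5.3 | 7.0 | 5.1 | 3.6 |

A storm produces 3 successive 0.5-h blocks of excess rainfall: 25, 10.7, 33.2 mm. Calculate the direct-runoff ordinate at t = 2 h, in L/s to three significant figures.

Q ≈ 31.8 L/s

By discrete convolution, Q_j = Σ (P_i / 10 mm) · U_{j−i}.
At t = 2 h (j=4): Q = (25/10)·7.0 + (10.7/10)·5.3 + (33.2/10)·2.6 = 31.8 L/s.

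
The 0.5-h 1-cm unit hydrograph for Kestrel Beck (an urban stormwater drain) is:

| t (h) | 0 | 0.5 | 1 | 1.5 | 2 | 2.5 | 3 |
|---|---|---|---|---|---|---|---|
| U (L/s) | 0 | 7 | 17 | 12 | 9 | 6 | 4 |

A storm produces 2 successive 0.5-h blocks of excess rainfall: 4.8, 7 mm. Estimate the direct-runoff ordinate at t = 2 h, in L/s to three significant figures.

Q ≈ 12.7 L/s

By discrete convolution, Q_j = Σ (P_i / 10 mm) · U_{j−i}.
At t = 2 h (j=4): Q = (4.8/10)·9 + (7/10)·12 = 12.7 L/s.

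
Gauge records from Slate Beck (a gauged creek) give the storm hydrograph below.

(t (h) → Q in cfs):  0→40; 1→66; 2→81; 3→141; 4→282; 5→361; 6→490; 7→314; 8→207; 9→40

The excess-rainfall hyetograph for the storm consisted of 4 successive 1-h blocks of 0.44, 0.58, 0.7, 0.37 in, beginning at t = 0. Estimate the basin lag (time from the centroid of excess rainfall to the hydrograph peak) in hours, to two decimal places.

Centroid of excess rainfall: t_c = Σ P_i·t̄_i / ΣP_i = 1.9785 h (block centres at 0.5, 1.5, 2.5, 3.5 h).
Hydrograph peak occurs at t = 6 h, so basin lag t_L = 6 − 1.9785 = 4.02 h.

t_L ≈ 4.02 h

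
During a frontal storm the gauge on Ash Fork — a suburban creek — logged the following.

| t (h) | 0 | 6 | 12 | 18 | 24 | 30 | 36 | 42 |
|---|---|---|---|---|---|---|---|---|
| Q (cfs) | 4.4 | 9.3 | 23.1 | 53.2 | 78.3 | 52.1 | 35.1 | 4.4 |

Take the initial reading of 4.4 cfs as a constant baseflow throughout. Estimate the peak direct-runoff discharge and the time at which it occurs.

Subtracting baseflow gives direct-runoff ordinates: 0.0, 4.9, 18.7, 48.8, 73.9, 47.7, 30.7, 0.0 cfs.
The maximum is 73.9 cfs, occurring at the reading for t = 24 h.

Q_p = 73.9 cfs at t = 24 h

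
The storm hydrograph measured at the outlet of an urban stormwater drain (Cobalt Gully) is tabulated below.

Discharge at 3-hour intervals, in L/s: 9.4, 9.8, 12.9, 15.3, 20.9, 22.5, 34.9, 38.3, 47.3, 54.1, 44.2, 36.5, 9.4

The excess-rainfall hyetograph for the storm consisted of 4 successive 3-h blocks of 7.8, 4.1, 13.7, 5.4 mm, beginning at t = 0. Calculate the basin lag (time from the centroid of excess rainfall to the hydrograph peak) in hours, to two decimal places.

Centroid of excess rainfall: t_c = Σ P_i·t̄_i / ΣP_i = 6.1161 h (block centres at 1.5, 4.5, 7.5, 10.5 h).
Hydrograph peak occurs at t = 27 h, so basin lag t_L = 27 − 6.1161 = 20.88 h.

t_L ≈ 20.88 h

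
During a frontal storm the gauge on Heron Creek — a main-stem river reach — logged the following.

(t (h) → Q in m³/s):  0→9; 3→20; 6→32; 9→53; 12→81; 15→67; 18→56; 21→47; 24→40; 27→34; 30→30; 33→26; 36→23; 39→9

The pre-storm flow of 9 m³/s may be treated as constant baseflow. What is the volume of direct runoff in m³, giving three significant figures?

Direct-runoff ordinates (Q − Q_b): 0.0, 11.0, 23.0, 44.0, 72.0, 58.0, 47.0, 38.0, 31.0, 25.0, 21.0, 17.0, 14.0, 0.0 m³/s.
ΣQ_DR = 401.0 m³/s.
With Δt = 3 h = 10800 s, V = ΣQ_DR · Δt = 401.0 × 10800 = 4.33 × 10^6 m³.

V ≈ 4.33 × 10^6 m³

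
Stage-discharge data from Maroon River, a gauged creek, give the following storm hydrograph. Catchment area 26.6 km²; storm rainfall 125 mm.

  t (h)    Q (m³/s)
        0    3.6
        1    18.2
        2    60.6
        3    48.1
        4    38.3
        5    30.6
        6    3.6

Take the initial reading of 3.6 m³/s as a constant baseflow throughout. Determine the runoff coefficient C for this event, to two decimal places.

C ≈ 0.19

ΣQ_DR = 177.8 m³/s; V = ΣQ_DR·Δt = 6.401 × 10^5 m³.
Runoff depth d = V / A = 24.06 mm.
C = d / P = 24.06 / 125 = 0.19.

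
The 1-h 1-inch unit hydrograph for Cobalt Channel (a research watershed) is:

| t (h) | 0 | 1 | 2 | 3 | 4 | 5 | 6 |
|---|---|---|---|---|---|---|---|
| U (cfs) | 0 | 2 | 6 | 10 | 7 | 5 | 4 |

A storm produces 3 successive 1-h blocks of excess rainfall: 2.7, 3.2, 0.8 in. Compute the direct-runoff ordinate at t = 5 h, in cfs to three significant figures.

Q ≈ 43.9 cfs

By discrete convolution, Q_j = Σ (P_i / 1 in) · U_{j−i}.
At t = 5 h (j=5): Q = (2.7/1)·5 + (3.2/1)·7 + (0.8/1)·10 = 43.9 cfs.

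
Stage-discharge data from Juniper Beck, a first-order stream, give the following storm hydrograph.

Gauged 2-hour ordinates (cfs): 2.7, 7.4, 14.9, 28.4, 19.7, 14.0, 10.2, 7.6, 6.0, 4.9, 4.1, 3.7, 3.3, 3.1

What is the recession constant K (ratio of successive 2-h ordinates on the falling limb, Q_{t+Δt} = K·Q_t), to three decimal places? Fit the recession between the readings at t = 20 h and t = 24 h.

Using the recession-limb readings at t = 20 h and t = 24 h: Q falls from 4.1 to 3.3 cfs over 2 intervals.
K = (Q₂/Q₁)^(1/2) = (3.3/4.1)^(1/2) = 0.897.

K ≈ 0.897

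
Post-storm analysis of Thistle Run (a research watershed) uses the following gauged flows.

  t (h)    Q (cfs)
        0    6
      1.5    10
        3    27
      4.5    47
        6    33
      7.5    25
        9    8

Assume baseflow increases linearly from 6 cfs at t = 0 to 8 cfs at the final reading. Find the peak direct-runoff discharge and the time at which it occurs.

Q_p = 40.00 cfs at t = 4.5 h

Subtracting baseflow gives direct-runoff ordinates: 0.00, 3.67, 20.33, 40.00, 25.67, 17.33, 0.00 cfs.
The maximum is 40.00 cfs, occurring at the reading for t = 4.5 h.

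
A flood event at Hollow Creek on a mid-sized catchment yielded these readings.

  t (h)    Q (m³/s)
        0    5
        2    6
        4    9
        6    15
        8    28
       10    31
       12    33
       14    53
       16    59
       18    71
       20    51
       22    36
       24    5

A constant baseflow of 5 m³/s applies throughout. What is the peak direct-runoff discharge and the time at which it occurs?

Subtracting baseflow gives direct-runoff ordinates: 0.0, 1.0, 4.0, 10.0, 23.0, 26.0, 28.0, 48.0, 54.0, 66.0, 46.0, 31.0, 0.0 m³/s.
The maximum is 66.0 m³/s, occurring at the reading for t = 18 h.

Q_p = 66.0 m³/s at t = 18 h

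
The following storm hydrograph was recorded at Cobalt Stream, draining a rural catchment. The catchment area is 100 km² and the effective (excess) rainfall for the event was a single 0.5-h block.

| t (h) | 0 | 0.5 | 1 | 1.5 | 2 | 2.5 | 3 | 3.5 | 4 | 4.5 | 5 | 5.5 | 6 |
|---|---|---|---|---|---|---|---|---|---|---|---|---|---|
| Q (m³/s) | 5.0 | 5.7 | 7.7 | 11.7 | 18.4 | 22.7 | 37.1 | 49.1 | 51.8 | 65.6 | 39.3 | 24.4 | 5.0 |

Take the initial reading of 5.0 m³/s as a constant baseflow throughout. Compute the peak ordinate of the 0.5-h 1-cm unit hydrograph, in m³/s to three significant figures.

Direct runoff: 0.0, 0.7, 2.7, 6.7, 13.4, 17.7, 32.1, 44.1, 46.8, 60.6, 34.3, 19.4, 0.0 m³/s; ΣQ_DR = 278.5 m³/s, peak = 60.6 m³/s.
Runoff depth d = ΣQ_DR·Δt / A = 278.5 × 1800 / (100 km²) = 5.013 mm.
The 1-cm UH is the DRH scaled by (10 mm)/d, so U_p = 60.6 × 10/5.013 = 121 m³/s.

U_p ≈ 121 m³/s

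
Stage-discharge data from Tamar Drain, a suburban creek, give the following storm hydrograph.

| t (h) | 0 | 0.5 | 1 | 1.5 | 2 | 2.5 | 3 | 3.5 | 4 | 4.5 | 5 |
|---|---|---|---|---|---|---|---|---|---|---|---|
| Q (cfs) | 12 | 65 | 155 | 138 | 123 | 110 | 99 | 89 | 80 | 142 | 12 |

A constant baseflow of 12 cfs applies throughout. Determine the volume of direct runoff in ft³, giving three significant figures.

Direct-runoff ordinates (Q − Q_b): 0.0, 53.0, 143.0, 126.0, 111.0, 98.0, 87.0, 77.0, 68.0, 130.0, 0.0 cfs.
ΣQ_DR = 893.0 cfs.
With Δt = 0.5 h = 1800 s, V = ΣQ_DR · Δt = 893.0 × 1800 = 1.61 × 10^6 ft³.

V ≈ 1.61 × 10^6 ft³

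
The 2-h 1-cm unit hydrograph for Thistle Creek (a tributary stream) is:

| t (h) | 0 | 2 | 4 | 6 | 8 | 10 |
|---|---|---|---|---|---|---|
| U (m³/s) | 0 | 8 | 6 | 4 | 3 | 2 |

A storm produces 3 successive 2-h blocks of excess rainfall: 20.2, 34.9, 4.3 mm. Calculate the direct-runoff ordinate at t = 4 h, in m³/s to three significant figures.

Q ≈ 40.0 m³/s

By discrete convolution, Q_j = Σ (P_i / 10 mm) · U_{j−i}.
At t = 4 h (j=2): Q = (20.2/10)·6 + (34.9/10)·8 + (4.3/10)·0 = 40.0 m³/s.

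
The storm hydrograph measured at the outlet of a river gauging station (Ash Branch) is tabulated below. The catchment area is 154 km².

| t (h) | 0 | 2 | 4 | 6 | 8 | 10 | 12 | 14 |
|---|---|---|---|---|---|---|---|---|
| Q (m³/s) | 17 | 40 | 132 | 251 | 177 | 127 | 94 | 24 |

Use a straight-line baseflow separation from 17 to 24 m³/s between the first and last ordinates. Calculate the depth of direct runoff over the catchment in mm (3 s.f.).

Direct runoff: 0.00, 22.00, 113.00, 231.00, 156.00, 105.00, 71.00, 0.00 m³/s; ΣQ_DR = 698.0 m³/s.
V = ΣQ_DR · Δt = 698.0 × 7200 s = 5.026 × 10^6 m³.
Over A = 154 km², depth = V / A = 32.6 mm.

d ≈ 32.6 mm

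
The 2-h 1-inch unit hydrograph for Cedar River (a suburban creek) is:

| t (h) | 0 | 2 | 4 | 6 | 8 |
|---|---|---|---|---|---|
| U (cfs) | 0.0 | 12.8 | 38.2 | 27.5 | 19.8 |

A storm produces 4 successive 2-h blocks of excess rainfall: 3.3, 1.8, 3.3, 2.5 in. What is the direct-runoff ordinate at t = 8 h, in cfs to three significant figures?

Q ≈ 273 cfs

By discrete convolution, Q_j = Σ (P_i / 1 in) · U_{j−i}.
At t = 8 h (j=4): Q = (3.3/1)·19.8 + (1.8/1)·27.5 + (3.3/1)·38.2 + (2.5/1)·12.8 = 273 cfs.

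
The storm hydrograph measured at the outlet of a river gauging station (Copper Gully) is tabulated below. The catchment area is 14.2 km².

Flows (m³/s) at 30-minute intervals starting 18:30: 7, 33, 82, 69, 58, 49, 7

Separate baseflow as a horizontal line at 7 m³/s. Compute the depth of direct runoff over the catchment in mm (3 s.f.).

d ≈ 32.5 mm

Direct runoff: 0.0, 26.0, 75.0, 62.0, 51.0, 42.0, 0.0 m³/s; ΣQ_DR = 256.0 m³/s.
V = ΣQ_DR · Δt = 256.0 × 1800 s = 4.608 × 10^5 m³.
Over A = 14.2 km², depth = V / A = 32.5 mm.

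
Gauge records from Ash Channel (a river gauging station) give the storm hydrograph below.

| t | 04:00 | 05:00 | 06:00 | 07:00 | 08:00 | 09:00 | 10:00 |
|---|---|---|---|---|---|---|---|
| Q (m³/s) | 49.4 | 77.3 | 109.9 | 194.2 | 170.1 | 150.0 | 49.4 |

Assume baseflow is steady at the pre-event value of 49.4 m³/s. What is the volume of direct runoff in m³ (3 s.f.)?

V ≈ 1.64 × 10^6 m³

Direct-runoff ordinates (Q − Q_b): 0.0, 27.9, 60.5, 144.8, 120.7, 100.6, 0.0 m³/s.
ΣQ_DR = 454.5 m³/s.
With Δt = 1 h = 3600 s, V = ΣQ_DR · Δt = 454.5 × 3600 = 1.64 × 10^6 m³.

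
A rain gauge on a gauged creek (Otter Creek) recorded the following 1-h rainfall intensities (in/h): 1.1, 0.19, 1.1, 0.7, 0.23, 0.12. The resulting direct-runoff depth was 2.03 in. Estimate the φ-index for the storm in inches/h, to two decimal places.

φ ≈ 0.29 in/h

Only the 3 blocks with intensity above φ contribute runoff: 1.1, 1.1, 0.7 in/h.
Σ(I−φ)·Δt = d  ⇒  (1.1+1.1+0.7 − 3φ)·1 = 2.03
φ = (2.900 − 2.03/1) / 3 = 0.29 in/h.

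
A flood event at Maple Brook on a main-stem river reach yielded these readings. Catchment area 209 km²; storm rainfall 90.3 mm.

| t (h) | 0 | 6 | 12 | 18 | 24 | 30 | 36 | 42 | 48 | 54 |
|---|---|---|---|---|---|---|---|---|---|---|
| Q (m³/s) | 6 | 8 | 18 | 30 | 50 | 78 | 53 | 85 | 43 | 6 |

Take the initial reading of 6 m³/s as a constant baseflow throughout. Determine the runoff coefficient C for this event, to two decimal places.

ΣQ_DR = 317.0 m³/s; V = ΣQ_DR·Δt = 6.847 × 10^6 m³.
Runoff depth d = V / A = 32.76 mm.
C = d / P = 32.76 / 90.3 = 0.36.

C ≈ 0.36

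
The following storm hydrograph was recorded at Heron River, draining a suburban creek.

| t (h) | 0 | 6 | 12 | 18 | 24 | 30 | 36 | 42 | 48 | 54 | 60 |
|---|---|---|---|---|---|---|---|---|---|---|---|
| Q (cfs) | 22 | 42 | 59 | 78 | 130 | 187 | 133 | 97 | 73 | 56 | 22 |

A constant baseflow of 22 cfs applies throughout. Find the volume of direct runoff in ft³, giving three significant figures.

V ≈ 1.42 × 10^7 ft³

Direct-runoff ordinates (Q − Q_b): 0.0, 20.0, 37.0, 56.0, 108.0, 165.0, 111.0, 75.0, 51.0, 34.0, 0.0 cfs.
ΣQ_DR = 657.0 cfs.
With Δt = 6 h = 21600 s, V = ΣQ_DR · Δt = 657.0 × 21600 = 1.42 × 10^7 ft³.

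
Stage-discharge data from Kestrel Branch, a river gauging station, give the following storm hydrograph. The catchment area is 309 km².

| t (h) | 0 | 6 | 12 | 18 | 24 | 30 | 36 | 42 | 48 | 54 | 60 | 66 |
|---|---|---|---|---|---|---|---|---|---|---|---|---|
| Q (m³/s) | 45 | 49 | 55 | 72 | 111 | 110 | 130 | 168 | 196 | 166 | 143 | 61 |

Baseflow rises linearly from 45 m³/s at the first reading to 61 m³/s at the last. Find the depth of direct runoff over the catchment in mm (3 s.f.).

Direct runoff: 0.00, 2.55, 7.09, 22.64, 60.18, 57.73, 76.27, 112.82, 139.36, 107.91, 83.45, 0.00 m³/s; ΣQ_DR = 670.0 m³/s.
V = ΣQ_DR · Δt = 670.0 × 21600 s = 1.447 × 10^7 m³.
Over A = 309 km², depth = V / A = 46.8 mm.

d ≈ 46.8 mm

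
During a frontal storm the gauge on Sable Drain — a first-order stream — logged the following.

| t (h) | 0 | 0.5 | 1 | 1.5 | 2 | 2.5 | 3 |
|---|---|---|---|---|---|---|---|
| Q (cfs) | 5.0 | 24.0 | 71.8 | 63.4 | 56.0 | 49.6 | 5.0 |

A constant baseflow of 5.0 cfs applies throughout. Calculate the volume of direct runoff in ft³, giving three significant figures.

V ≈ 4.32 × 10^5 ft³

Direct-runoff ordinates (Q − Q_b): 0.0, 19.0, 66.8, 58.4, 51.0, 44.6, 0.0 cfs.
ΣQ_DR = 239.8 cfs.
With Δt = 0.5 h = 1800 s, V = ΣQ_DR · Δt = 239.8 × 1800 = 4.32 × 10^5 ft³.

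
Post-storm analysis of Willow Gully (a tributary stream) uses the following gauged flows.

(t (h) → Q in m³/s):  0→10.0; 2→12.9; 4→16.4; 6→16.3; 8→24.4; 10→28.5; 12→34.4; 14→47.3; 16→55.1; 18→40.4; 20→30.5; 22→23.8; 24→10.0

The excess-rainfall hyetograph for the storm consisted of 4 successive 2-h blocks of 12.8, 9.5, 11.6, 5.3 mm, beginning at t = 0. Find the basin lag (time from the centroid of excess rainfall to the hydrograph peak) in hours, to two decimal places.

t_L ≈ 12.52 h

Centroid of excess rainfall: t_c = Σ P_i·t̄_i / ΣP_i = 3.4796 h (block centres at 1, 3, 5, 7 h).
Hydrograph peak occurs at t = 16 h, so basin lag t_L = 16 − 3.4796 = 12.52 h.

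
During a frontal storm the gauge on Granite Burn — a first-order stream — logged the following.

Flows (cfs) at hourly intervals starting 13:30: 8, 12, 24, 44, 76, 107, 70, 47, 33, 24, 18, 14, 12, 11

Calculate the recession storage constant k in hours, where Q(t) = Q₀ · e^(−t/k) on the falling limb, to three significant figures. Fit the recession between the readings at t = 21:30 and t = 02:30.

k ≈ 4.55 h

On the falling limb, Q drops from 33 to 11 cfs between t = 21:30 and t = 02:30 (Δt = 5 h).
k = −Δt / ln(Q₂/Q₁) = −5 / ln(11/33) = 4.55 h.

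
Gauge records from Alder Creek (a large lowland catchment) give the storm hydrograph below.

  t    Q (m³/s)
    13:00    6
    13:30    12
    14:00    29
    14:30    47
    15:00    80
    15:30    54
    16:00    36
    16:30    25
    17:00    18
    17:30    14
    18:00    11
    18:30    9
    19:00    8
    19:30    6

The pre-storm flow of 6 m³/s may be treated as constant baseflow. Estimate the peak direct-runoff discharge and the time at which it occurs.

Q_p = 74.0 m³/s at t = 15:00

Subtracting baseflow gives direct-runoff ordinates: 0.0, 6.0, 23.0, 41.0, 74.0, 48.0, 30.0, 19.0, 12.0, 8.0, 5.0, 3.0, 2.0, 0.0 m³/s.
The maximum is 74.0 m³/s, occurring at the reading for t = 15:00.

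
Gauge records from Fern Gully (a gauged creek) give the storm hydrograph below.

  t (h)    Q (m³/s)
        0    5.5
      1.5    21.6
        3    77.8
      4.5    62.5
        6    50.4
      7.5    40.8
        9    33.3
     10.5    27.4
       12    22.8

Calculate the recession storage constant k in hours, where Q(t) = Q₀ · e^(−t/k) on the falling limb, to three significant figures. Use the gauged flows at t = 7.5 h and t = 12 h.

k ≈ 7.73 h

On the falling limb, Q drops from 40.8 to 22.8 m³/s between t = 7.5 h and t = 12 h (Δt = 4.5 h).
k = −Δt / ln(Q₂/Q₁) = −4.5 / ln(22.8/40.8) = 7.73 h.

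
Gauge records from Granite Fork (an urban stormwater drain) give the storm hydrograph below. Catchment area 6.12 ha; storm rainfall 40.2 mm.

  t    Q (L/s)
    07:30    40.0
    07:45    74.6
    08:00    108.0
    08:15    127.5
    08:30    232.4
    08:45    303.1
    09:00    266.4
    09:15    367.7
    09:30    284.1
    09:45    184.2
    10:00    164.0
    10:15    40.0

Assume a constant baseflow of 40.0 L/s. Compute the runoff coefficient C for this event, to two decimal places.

C ≈ 0.63

ΣQ_DR = 1712 L/s; V = ΣQ_DR·Δt = 1.541 × 10^6 L.
Runoff depth d = V / A = 25.18 mm.
C = d / P = 25.18 / 40.2 = 0.63.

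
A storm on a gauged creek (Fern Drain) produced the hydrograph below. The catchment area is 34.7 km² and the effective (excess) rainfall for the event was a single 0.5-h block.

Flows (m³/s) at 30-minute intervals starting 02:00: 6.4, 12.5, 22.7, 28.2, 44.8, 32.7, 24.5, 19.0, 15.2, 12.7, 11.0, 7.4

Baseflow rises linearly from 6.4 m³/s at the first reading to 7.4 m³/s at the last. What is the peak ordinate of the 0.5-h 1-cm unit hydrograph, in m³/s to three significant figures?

Direct runoff: 0.00, 6.01, 16.12, 21.53, 38.04, 25.85, 17.55, 11.96, 8.07, 5.48, 3.69, 0.00 m³/s; ΣQ_DR = 154.3 m³/s, peak = 38.04 m³/s.
Runoff depth d = ΣQ_DR·Δt / A = 154.3 × 1800 / (34.7 km²) = 8.004 mm.
The 1-cm UH is the DRH scaled by (10 mm)/d, so U_p = 38.04 × 10/8.004 = 47.5 m³/s.

U_p ≈ 47.5 m³/s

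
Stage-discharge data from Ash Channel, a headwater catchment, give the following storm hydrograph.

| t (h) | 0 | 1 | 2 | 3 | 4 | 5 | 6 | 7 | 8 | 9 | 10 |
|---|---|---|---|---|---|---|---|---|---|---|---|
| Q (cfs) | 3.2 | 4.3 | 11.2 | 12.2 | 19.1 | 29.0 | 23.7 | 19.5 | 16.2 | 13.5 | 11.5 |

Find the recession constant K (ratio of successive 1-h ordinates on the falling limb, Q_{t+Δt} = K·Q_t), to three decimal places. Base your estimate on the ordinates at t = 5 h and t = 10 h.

Using the recession-limb readings at t = 5 h and t = 10 h: Q falls from 29.0 to 11.5 cfs over 5 intervals.
K = (Q₂/Q₁)^(1/5) = (11.5/29.0)^(1/5) = 0.831.

K ≈ 0.831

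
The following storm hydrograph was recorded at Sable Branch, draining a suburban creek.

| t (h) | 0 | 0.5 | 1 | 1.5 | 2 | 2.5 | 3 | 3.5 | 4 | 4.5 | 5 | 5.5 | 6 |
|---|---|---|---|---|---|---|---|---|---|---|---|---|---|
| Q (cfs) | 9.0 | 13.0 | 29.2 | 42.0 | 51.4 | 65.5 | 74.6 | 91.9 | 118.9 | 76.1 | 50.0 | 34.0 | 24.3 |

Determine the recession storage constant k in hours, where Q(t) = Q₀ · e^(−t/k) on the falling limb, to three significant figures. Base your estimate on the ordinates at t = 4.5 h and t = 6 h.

On the falling limb, Q drops from 76.1 to 24.3 cfs between t = 4.5 h and t = 6 h (Δt = 1.5 h).
k = −Δt / ln(Q₂/Q₁) = −1.5 / ln(24.3/76.1) = 1.31 h.

k ≈ 1.31 h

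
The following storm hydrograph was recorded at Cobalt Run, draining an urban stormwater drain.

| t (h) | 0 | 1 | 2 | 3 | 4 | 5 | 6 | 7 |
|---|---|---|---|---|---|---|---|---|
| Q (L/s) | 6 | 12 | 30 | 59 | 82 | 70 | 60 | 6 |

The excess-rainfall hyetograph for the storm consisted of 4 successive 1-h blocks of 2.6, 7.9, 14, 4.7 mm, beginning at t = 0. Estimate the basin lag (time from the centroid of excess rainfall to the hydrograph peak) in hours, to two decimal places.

Centroid of excess rainfall: t_c = Σ P_i·t̄_i / ΣP_i = 2.2123 h (block centres at 0.5, 1.5, 2.5, 3.5 h).
Hydrograph peak occurs at t = 4 h, so basin lag t_L = 4 − 2.2123 = 1.79 h.

t_L ≈ 1.79 h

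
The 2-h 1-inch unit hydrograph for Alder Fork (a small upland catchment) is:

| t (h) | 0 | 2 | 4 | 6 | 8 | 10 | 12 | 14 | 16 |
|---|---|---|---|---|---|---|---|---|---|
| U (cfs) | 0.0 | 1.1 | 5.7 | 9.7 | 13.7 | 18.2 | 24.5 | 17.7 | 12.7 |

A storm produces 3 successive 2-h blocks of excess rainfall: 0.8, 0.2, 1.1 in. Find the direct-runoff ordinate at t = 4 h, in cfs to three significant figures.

Q ≈ 4.78 cfs

By discrete convolution, Q_j = Σ (P_i / 1 in) · U_{j−i}.
At t = 4 h (j=2): Q = (0.8/1)·5.7 + (0.2/1)·1.1 + (1.1/1)·0.0 = 4.78 cfs.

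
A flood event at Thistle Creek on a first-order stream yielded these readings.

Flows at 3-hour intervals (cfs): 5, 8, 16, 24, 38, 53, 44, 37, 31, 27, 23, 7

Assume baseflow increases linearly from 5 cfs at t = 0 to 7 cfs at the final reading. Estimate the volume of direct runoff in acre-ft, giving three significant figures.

V ≈ 59.8 acre-ft

Direct-runoff ordinates (Q − Q_b): 0.00, 2.82, 10.64, 18.45, 32.27, 47.09, 37.91, 30.73, 24.55, 20.36, 16.18, 0.00 cfs.
ΣQ_DR = 241.0 cfs.
With Δt = 3 h = 10800 s, V = ΣQ_DR · Δt = 241.0 × 10800 = 2.60 × 10^6 ft³ = 59.8 acre-ft.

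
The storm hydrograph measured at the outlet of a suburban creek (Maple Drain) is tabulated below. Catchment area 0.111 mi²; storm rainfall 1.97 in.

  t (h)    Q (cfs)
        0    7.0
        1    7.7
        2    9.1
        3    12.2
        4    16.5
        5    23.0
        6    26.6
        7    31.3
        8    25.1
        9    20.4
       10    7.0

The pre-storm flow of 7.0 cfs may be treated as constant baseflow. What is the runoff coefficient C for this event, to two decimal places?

ΣQ_DR = 108.9 cfs; V = ΣQ_DR·Δt = 3.920 × 10^5 ft³.
Runoff depth d = V / A = 1.520 in.
C = d / P = 1.520 / 1.97 = 0.77.

C ≈ 0.77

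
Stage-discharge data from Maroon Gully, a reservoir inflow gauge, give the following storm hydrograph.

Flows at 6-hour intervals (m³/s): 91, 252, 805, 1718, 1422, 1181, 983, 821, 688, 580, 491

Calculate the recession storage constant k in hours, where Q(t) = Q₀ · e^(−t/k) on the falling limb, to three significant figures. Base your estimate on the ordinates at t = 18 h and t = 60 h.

k ≈ 33.5 h

On the falling limb, Q drops from 1718 to 491 m³/s between t = 18 h and t = 60 h (Δt = 42 h).
k = −Δt / ln(Q₂/Q₁) = −42 / ln(491/1718) = 33.5 h.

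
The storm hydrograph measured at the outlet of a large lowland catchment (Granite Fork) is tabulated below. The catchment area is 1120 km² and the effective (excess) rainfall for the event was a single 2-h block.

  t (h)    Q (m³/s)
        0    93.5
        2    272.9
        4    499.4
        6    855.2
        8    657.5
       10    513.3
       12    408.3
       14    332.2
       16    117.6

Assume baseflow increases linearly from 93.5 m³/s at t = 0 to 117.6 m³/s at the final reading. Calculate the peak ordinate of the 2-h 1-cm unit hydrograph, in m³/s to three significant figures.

U_p ≈ 418 m³/s

Direct runoff: 0.00, 176.39, 399.88, 752.66, 551.95, 404.74, 296.73, 217.61, 0.00 m³/s; ΣQ_DR = 2800 m³/s, peak = 752.66 m³/s.
Runoff depth d = ΣQ_DR·Δt / A = 2800 × 7200 / (1120 km²) = 18.00 mm.
The 1-cm UH is the DRH scaled by (10 mm)/d, so U_p = 752.66 × 10/18.00 = 418 m³/s.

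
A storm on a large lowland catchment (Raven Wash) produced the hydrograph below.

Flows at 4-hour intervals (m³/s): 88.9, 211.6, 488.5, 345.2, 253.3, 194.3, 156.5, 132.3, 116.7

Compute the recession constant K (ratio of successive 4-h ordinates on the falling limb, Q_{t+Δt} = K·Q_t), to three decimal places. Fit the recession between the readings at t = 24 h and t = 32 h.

Using the recession-limb readings at t = 24 h and t = 32 h: Q falls from 156.5 to 116.7 m³/s over 2 intervals.
K = (Q₂/Q₁)^(1/2) = (116.7/156.5)^(1/2) = 0.864.

K ≈ 0.864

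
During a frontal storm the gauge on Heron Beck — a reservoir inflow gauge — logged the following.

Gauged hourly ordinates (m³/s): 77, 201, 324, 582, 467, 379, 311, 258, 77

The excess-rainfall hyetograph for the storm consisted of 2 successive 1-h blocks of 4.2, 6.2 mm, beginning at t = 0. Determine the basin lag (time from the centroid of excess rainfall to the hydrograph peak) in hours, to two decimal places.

t_L ≈ 1.90 h

Centroid of excess rainfall: t_c = Σ P_i·t̄_i / ΣP_i = 1.0962 h (block centres at 0.5, 1.5 h).
Hydrograph peak occurs at t = 3 h, so basin lag t_L = 3 − 1.0962 = 1.90 h.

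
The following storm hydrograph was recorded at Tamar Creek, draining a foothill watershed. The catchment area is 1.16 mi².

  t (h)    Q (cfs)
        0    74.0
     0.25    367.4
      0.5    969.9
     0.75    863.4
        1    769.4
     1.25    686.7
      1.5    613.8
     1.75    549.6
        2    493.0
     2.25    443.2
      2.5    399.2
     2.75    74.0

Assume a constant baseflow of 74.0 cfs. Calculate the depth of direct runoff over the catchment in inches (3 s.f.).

Direct runoff: 0.0, 293.4, 895.9, 789.4, 695.4, 612.7, 539.8, 475.6, 419.0, 369.2, 325.2, 0.0 cfs; ΣQ_DR = 5416 cfs.
V = ΣQ_DR · Δt = 5416 × 900 s = 4.874 × 10^6 ft³.
Over A = 1.16 mi², depth = V / A = 1.81 in.

d ≈ 1.81 in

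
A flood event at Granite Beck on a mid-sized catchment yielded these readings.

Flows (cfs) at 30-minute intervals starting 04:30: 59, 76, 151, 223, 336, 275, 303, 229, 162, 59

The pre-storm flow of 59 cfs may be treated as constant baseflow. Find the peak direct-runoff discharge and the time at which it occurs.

Subtracting baseflow gives direct-runoff ordinates: 0.0, 17.0, 92.0, 164.0, 277.0, 216.0, 244.0, 170.0, 103.0, 0.0 cfs.
The maximum is 277.0 cfs, occurring at the reading for t = 06:30.

Q_p = 277.0 cfs at t = 06:30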